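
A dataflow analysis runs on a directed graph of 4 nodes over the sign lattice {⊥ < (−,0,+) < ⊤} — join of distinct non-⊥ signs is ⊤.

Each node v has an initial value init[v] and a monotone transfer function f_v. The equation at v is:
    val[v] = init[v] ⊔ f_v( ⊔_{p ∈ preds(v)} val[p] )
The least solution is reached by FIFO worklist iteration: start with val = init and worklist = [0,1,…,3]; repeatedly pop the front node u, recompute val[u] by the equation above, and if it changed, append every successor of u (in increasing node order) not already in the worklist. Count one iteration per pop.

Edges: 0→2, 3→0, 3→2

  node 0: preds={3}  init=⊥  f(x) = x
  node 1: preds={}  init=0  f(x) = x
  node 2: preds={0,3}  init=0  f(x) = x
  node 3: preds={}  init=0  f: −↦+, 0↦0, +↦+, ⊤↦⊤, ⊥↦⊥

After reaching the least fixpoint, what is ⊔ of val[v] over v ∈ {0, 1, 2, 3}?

Iteration log — 4 steps:
  step 1. node 0  ⊔preds=0  new=0  old=⊥  +wl: 
  step 2. node 1  ⊔preds=⊥  new=0  stable
  step 3. node 2  ⊔preds=0  new=0  stable
  step 4. node 3  ⊔preds=⊥  new=0  stable

Least fixpoint reached:
  node 0: 0
  node 1: 0
  node 2: 0
  node 3: 0

0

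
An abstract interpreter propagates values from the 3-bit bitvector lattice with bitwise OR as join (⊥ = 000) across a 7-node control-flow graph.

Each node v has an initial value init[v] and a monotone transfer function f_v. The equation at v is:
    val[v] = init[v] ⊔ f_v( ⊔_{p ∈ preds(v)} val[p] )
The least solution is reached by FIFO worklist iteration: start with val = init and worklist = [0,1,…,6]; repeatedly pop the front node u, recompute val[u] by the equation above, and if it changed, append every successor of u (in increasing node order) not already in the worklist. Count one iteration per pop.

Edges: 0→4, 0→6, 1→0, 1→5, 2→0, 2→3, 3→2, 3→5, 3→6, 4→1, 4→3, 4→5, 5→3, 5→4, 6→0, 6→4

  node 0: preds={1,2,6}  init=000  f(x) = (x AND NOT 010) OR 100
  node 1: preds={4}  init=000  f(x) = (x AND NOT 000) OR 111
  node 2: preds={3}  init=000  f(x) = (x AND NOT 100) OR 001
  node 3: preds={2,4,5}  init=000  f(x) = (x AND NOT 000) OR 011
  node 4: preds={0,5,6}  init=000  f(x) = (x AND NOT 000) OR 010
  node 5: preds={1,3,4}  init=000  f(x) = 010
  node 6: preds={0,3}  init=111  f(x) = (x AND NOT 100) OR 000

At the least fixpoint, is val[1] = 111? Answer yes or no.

yes

Iteration log — 16 steps:
  step 1. node 0  ⊔preds=111  new=101  old=000  +wl: 
  step 2. node 1  ⊔preds=000  new=111  old=000  +wl: 0
  step 3. node 2  ⊔preds=000  new=001  old=000  +wl: 
  step 4. node 3  ⊔preds=001  new=011  old=000  +wl: 2
  step 5. node 4  ⊔preds=111  new=111  old=000  +wl: 1,3
  step 6. node 5  ⊔preds=111  new=010  old=000  +wl: 4
  step 7. node 6  ⊔preds=111  new=111  stable
  step 8. node 0  ⊔preds=111  new=101  stable
  step 9. node 2  ⊔preds=011  new=011  old=001  +wl: 0
  step 10. node 1  ⊔preds=111  new=111  stable
  step 11. node 3  ⊔preds=111  new=111  old=011  +wl: 2,5,6
  step 12. node 4  ⊔preds=111  new=111  stable
  step 13. node 0  ⊔preds=111  new=101  stable
  step 14. node 2  ⊔preds=111  new=011  stable
  step 15. node 5  ⊔preds=111  new=010  stable
  step 16. node 6  ⊔preds=111  new=111  stable

Least fixpoint reached:
  node 0: 101
  node 1: 111
  node 2: 011
  node 3: 111
  node 4: 111
  node 5: 010
  node 6: 111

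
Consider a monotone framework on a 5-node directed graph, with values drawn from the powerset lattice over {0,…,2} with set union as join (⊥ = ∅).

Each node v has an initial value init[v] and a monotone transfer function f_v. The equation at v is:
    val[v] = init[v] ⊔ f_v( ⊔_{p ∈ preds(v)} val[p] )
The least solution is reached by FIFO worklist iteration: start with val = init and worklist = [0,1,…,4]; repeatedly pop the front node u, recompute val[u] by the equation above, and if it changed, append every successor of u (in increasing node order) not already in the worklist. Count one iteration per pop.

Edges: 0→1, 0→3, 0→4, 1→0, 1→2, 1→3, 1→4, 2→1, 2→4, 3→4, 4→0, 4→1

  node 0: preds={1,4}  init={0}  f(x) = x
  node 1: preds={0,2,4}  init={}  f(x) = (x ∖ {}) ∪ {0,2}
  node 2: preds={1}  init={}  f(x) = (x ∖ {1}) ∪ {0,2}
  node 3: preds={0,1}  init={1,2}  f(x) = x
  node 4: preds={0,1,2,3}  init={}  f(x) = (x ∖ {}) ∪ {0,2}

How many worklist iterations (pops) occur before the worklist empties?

Worklist (11 pops):
  #1 pop 0: in={} → {0} (no change)
  #2 pop 1: in={0} → {0,2} (was {}); enqueue [0]
  #3 pop 2: in={0,2} → {0,2} (was {}); enqueue [1]
  #4 pop 3: in={0,2} → {0,1,2} (was {1,2}); enqueue []
  #5 pop 4: in={0,1,2} → {0,1,2} (was {}); enqueue []
  #6 pop 0: in={0,1,2} → {0,1,2} (was {0}); enqueue [3,4]
  #7 pop 1: in={0,1,2} → {0,1,2} (was {0,2}); enqueue [0,2]
  #8 pop 3: in={0,1,2} → {0,1,2} (no change)
  #9 pop 4: in={0,1,2} → {0,1,2} (no change)
  #10 pop 0: in={0,1,2} → {0,1,2} (no change)
  #11 pop 2: in={0,1,2} → {0,2} (no change)

Fixpoint:
  val[0] = {0,1,2}
  val[1] = {0,1,2}
  val[2] = {0,2}
  val[3] = {0,1,2}
  val[4] = {0,1,2}

11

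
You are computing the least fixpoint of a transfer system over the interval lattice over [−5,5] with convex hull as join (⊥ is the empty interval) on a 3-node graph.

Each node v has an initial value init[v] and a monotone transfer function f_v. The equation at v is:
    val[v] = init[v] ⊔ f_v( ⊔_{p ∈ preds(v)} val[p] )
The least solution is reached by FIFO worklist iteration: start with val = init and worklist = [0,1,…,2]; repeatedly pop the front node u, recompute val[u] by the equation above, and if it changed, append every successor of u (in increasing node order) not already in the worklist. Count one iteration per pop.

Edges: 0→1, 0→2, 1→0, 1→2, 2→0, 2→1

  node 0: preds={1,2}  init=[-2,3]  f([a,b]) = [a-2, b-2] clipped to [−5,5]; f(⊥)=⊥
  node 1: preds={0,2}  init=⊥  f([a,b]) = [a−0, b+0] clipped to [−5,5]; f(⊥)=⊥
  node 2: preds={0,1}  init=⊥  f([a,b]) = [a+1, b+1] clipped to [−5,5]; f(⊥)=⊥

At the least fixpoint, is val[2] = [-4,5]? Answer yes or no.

yes

Trace (11 dequeues):
  [1] u=0 | in ⊥ | out [-2,3] | ==
  [2] u=1 | in [-2,3] | out [-2,3] | prev ⊥ | push {0}
  [3] u=2 | in [-2,3] | out [-1,4] | prev ⊥ | push {1}
  [4] u=0 | in [-2,4] | out [-4,3] | prev [-2,3] | push {2}
  [5] u=1 | in [-4,4] | out [-4,4] | prev [-2,3] | push {0}
  [6] u=2 | in [-4,4] | out [-3,5] | prev [-1,4] | push {1}
  [7] u=0 | in [-4,5] | out [-5,3] | prev [-4,3] | push {2}
  [8] u=1 | in [-5,5] | out [-5,5] | prev [-4,4] | push {0}
  [9] u=2 | in [-5,5] | out [-4,5] | prev [-3,5] | push {1}
  [10] u=0 | in [-5,5] | out [-5,3] | ==
  [11] u=1 | in [-5,5] | out [-5,5] | ==

Converged values:
  [0] [-5,3]
  [1] [-5,5]
  [2] [-4,5]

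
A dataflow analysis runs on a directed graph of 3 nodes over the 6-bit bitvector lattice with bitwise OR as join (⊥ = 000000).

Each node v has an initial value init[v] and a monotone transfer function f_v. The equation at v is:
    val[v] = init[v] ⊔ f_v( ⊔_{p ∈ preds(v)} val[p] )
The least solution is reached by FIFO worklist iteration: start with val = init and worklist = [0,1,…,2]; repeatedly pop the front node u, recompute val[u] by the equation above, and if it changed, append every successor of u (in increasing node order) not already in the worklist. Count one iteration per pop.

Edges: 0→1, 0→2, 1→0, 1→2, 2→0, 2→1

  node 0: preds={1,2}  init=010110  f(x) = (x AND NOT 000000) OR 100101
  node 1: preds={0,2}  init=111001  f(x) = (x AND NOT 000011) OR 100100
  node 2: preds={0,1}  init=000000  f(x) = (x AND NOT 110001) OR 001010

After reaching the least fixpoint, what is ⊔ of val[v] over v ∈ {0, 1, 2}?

111111

Iteration log — 5 steps:
  step 1. node 0  ⊔preds=111001  new=111111  old=010110  +wl: 
  step 2. node 1  ⊔preds=111111  new=111101  old=111001  +wl: 0
  step 3. node 2  ⊔preds=111111  new=001110  old=000000  +wl: 1
  step 4. node 0  ⊔preds=111111  new=111111  stable
  step 5. node 1  ⊔preds=111111  new=111101  stable

Least fixpoint reached:
  node 0: 111111
  node 1: 111101
  node 2: 001110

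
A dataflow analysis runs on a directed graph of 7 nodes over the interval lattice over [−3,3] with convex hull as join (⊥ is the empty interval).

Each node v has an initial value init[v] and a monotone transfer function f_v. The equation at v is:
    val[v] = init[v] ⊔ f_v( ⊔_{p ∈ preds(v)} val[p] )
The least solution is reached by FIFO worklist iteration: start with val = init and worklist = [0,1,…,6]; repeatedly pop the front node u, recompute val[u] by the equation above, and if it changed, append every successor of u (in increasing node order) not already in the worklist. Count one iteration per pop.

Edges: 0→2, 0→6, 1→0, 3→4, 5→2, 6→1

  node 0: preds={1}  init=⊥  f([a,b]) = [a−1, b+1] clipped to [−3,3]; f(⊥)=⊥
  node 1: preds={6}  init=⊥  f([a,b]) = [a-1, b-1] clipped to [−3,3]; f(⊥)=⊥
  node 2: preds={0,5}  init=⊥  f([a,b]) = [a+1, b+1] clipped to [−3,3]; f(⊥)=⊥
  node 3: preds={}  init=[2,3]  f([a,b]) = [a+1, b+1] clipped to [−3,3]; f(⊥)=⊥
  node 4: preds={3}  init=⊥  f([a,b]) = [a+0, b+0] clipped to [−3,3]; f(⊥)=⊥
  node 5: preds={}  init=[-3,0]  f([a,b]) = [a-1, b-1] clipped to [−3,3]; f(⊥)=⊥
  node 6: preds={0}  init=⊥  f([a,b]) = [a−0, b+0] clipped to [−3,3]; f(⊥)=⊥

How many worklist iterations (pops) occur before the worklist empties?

Trace (7 dequeues):
  [1] u=0 | in ⊥ | out ⊥ | ==
  [2] u=1 | in ⊥ | out ⊥ | ==
  [3] u=2 | in [-3,0] | out [-2,1] | prev ⊥ | push {}
  [4] u=3 | in ⊥ | out [2,3] | ==
  [5] u=4 | in [2,3] | out [2,3] | prev ⊥ | push {}
  [6] u=5 | in ⊥ | out [-3,0] | ==
  [7] u=6 | in ⊥ | out ⊥ | ==

Converged values:
  [0] ⊥
  [1] ⊥
  [2] [-2,1]
  [3] [2,3]
  [4] [2,3]
  [5] [-3,0]
  [6] ⊥

7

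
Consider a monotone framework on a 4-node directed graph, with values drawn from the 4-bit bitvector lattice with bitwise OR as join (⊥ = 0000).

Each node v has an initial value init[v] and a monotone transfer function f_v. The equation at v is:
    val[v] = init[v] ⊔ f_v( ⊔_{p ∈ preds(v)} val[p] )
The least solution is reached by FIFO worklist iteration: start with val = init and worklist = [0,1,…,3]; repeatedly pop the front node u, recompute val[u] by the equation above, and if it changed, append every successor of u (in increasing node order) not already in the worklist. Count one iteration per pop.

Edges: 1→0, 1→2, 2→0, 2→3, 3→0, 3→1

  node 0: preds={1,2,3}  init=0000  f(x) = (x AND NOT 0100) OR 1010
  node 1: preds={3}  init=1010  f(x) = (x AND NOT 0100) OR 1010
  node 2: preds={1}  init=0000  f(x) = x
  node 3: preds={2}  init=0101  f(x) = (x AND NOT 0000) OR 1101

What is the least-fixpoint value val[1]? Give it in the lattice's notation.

1011

Iteration log — 6 steps:
  step 1. node 0  ⊔preds=1111  new=1011  old=0000  +wl: 
  step 2. node 1  ⊔preds=0101  new=1011  old=1010  +wl: 0
  step 3. node 2  ⊔preds=1011  new=1011  old=0000  +wl: 
  step 4. node 3  ⊔preds=1011  new=1111  old=0101  +wl: 1
  step 5. node 0  ⊔preds=1111  new=1011  stable
  step 6. node 1  ⊔preds=1111  new=1011  stable

Least fixpoint reached:
  node 0: 1011
  node 1: 1011
  node 2: 1011
  node 3: 1111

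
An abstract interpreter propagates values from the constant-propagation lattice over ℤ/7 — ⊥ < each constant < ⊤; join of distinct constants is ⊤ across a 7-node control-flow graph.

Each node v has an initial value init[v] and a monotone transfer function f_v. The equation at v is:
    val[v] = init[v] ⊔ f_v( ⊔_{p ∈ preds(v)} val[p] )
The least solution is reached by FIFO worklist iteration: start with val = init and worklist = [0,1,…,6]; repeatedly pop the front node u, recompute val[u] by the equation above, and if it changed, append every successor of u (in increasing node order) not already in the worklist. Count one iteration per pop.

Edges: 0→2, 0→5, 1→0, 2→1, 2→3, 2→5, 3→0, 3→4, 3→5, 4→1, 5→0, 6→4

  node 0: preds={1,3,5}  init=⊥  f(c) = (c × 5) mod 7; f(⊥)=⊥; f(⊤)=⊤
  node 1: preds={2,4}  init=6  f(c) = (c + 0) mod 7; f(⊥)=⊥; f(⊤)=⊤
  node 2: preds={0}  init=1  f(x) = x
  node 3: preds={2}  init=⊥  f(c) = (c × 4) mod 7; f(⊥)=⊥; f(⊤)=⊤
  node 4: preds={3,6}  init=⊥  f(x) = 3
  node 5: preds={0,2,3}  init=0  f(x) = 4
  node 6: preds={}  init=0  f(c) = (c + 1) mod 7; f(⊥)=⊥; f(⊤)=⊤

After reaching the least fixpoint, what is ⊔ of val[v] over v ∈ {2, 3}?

⊤

Worklist (9 pops):
  #1 pop 0: in=⊤ → ⊤ (was ⊥); enqueue []
  #2 pop 1: in=1 → ⊤ (was 6); enqueue [0]
  #3 pop 2: in=⊤ → ⊤ (was 1); enqueue [1]
  #4 pop 3: in=⊤ → ⊤ (was ⊥); enqueue []
  #5 pop 4: in=⊤ → 3 (was ⊥); enqueue []
  #6 pop 5: in=⊤ → ⊤ (was 0); enqueue []
  #7 pop 6: in=⊥ → 0 (no change)
  #8 pop 0: in=⊤ → ⊤ (no change)
  #9 pop 1: in=⊤ → ⊤ (no change)

Fixpoint:
  val[0] = ⊤
  val[1] = ⊤
  val[2] = ⊤
  val[3] = ⊤
  val[4] = 3
  val[5] = ⊤
  val[6] = 0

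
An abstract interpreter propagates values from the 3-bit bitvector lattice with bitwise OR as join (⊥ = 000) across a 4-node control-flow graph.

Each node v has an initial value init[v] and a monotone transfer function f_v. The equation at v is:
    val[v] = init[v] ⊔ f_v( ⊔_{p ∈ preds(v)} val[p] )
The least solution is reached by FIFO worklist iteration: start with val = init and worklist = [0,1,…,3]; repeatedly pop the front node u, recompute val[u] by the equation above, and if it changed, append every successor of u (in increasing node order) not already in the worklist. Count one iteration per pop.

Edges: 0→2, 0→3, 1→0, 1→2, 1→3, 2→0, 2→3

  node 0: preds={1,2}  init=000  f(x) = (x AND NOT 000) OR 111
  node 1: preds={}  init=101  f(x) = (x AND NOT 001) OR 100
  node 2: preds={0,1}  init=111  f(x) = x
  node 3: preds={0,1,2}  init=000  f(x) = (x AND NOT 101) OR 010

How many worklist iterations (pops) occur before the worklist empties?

4

Trace (4 dequeues):
  [1] u=0 | in 111 | out 111 | prev 000 | push {}
  [2] u=1 | in 000 | out 101 | ==
  [3] u=2 | in 111 | out 111 | ==
  [4] u=3 | in 111 | out 010 | prev 000 | push {}

Converged values:
  [0] 111
  [1] 101
  [2] 111
  [3] 010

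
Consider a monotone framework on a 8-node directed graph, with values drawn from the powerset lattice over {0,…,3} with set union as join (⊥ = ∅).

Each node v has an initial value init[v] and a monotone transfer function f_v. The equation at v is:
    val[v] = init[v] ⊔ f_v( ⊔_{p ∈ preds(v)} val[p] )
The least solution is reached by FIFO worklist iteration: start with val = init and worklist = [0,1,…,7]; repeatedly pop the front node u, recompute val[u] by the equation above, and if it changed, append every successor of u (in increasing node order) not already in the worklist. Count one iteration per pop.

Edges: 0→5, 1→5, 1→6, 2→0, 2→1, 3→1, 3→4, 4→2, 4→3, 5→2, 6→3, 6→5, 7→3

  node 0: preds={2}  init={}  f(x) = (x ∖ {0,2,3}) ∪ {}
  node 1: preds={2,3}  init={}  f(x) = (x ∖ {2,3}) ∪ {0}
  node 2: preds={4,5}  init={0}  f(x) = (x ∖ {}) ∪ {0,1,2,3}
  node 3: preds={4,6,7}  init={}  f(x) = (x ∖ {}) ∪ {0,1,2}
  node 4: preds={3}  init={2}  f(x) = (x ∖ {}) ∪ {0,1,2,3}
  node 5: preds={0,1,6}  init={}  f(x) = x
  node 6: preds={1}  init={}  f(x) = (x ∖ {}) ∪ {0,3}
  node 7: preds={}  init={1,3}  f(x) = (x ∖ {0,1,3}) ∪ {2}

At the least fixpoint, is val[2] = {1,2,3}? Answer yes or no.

no

Trace (17 dequeues):
  [1] u=0 | in {0} | out {} | ==
  [2] u=1 | in {0} | out {0} | prev {} | push {}
  [3] u=2 | in {2} | out {0,1,2,3} | prev {0} | push {0,1}
  [4] u=3 | in {1,2,3} | out {0,1,2,3} | prev {} | push {}
  [5] u=4 | in {0,1,2,3} | out {0,1,2,3} | prev {2} | push {2,3}
  [6] u=5 | in {0} | out {0} | prev {} | push {}
  [7] u=6 | in {0} | out {0,3} | prev {} | push {5}
  [8] u=7 | in {} | out {1,2,3} | prev {1,3} | push {}
  [9] u=0 | in {0,1,2,3} | out {1} | prev {} | push {}
  [10] u=1 | in {0,1,2,3} | out {0,1} | prev {0} | push {6}
  [11] u=2 | in {0,1,2,3} | out {0,1,2,3} | ==
  [12] u=3 | in {0,1,2,3} | out {0,1,2,3} | ==
  [13] u=5 | in {0,1,3} | out {0,1,3} | prev {0} | push {2}
  [14] u=6 | in {0,1} | out {0,1,3} | prev {0,3} | push {3,5}
  [15] u=2 | in {0,1,2,3} | out {0,1,2,3} | ==
  [16] u=3 | in {0,1,2,3} | out {0,1,2,3} | ==
  [17] u=5 | in {0,1,3} | out {0,1,3} | ==

Converged values:
  [0] {1}
  [1] {0,1}
  [2] {0,1,2,3}
  [3] {0,1,2,3}
  [4] {0,1,2,3}
  [5] {0,1,3}
  [6] {0,1,3}
  [7] {1,2,3}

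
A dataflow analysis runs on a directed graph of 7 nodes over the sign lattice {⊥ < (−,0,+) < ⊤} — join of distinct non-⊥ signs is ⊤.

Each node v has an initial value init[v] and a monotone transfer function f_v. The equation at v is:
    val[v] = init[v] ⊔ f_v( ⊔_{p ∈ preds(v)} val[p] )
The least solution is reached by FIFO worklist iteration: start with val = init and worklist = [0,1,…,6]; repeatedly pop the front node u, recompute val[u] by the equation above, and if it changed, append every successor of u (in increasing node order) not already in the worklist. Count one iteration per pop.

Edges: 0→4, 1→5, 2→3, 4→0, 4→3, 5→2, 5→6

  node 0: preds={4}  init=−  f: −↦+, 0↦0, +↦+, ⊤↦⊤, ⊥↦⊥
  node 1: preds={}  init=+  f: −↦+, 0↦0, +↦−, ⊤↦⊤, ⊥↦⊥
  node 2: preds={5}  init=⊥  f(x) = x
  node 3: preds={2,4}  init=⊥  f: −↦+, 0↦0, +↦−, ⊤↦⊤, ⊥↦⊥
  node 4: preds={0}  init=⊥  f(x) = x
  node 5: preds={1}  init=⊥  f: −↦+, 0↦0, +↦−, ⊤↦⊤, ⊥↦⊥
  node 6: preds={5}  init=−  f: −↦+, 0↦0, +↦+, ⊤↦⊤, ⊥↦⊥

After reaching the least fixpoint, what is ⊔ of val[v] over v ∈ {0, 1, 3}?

Trace (13 dequeues):
  [1] u=0 | in ⊥ | out − | ==
  [2] u=1 | in ⊥ | out + | ==
  [3] u=2 | in ⊥ | out ⊥ | ==
  [4] u=3 | in ⊥ | out ⊥ | ==
  [5] u=4 | in − | out − | prev ⊥ | push {0,3}
  [6] u=5 | in + | out − | prev ⊥ | push {2}
  [7] u=6 | in − | out ⊤ | prev − | push {}
  [8] u=0 | in − | out ⊤ | prev − | push {4}
  [9] u=3 | in − | out + | prev ⊥ | push {}
  [10] u=2 | in − | out − | prev ⊥ | push {3}
  [11] u=4 | in ⊤ | out ⊤ | prev − | push {0}
  [12] u=3 | in ⊤ | out ⊤ | prev + | push {}
  [13] u=0 | in ⊤ | out ⊤ | ==

Converged values:
  [0] ⊤
  [1] +
  [2] −
  [3] ⊤
  [4] ⊤
  [5] −
  [6] ⊤

⊤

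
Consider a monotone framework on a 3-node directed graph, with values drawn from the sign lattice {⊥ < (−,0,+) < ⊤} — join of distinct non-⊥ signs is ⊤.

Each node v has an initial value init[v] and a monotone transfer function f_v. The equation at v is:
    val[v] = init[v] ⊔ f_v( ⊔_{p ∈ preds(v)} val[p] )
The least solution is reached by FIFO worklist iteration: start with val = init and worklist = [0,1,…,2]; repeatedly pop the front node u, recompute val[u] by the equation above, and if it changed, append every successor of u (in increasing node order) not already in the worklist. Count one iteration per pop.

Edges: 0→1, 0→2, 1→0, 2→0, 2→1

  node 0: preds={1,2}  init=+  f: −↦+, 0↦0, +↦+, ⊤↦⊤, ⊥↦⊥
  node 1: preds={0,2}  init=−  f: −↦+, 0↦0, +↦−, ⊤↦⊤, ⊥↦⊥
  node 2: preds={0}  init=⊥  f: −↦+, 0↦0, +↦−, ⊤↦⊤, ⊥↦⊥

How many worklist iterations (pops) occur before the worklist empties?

10

Trace (10 dequeues):
  [1] u=0 | in − | out + | ==
  [2] u=1 | in + | out − | ==
  [3] u=2 | in + | out − | prev ⊥ | push {0,1}
  [4] u=0 | in − | out + | ==
  [5] u=1 | in ⊤ | out ⊤ | prev − | push {0}
  [6] u=0 | in ⊤ | out ⊤ | prev + | push {1,2}
  [7] u=1 | in ⊤ | out ⊤ | ==
  [8] u=2 | in ⊤ | out ⊤ | prev − | push {0,1}
  [9] u=0 | in ⊤ | out ⊤ | ==
  [10] u=1 | in ⊤ | out ⊤ | ==

Converged values:
  [0] ⊤
  [1] ⊤
  [2] ⊤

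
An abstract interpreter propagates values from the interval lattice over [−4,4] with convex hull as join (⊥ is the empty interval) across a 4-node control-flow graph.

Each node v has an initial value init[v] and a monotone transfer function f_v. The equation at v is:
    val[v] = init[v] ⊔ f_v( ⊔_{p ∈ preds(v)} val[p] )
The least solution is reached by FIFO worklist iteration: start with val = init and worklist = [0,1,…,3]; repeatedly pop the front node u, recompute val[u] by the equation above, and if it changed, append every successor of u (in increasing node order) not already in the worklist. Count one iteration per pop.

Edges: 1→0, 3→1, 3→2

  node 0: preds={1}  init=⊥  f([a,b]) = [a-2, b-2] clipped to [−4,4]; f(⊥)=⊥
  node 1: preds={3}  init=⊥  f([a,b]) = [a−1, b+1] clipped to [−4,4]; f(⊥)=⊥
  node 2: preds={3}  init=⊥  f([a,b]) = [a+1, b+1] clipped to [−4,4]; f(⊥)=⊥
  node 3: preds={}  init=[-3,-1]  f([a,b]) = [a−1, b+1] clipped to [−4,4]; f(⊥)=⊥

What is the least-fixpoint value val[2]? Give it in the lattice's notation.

[-2,0]

Iteration log — 5 steps:
  step 1. node 0  ⊔preds=⊥  new=⊥  stable
  step 2. node 1  ⊔preds=[-3,-1]  new=[-4,0]  old=⊥  +wl: 0
  step 3. node 2  ⊔preds=[-3,-1]  new=[-2,0]  old=⊥  +wl: 
  step 4. node 3  ⊔preds=⊥  new=[-3,-1]  stable
  step 5. node 0  ⊔preds=[-4,0]  new=[-4,-2]  old=⊥  +wl: 

Least fixpoint reached:
  node 0: [-4,-2]
  node 1: [-4,0]
  node 2: [-2,0]
  node 3: [-3,-1]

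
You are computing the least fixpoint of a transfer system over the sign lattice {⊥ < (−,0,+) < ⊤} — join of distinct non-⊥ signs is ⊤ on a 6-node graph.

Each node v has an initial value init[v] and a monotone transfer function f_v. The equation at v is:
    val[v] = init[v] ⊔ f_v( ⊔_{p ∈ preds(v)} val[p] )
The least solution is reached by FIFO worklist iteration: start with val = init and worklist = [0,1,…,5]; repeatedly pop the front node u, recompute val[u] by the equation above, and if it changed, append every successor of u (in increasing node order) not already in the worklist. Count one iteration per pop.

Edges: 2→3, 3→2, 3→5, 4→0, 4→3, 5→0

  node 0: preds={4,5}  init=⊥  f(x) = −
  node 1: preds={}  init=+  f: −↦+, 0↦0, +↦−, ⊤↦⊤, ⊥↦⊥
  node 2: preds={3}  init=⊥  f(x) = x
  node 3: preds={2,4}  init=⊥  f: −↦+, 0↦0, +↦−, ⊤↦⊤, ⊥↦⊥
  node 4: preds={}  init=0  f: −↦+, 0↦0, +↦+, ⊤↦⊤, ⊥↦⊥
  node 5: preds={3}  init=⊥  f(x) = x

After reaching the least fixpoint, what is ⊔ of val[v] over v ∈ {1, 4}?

Worklist (9 pops):
  #1 pop 0: in=0 → − (was ⊥); enqueue []
  #2 pop 1: in=⊥ → + (no change)
  #3 pop 2: in=⊥ → ⊥ (no change)
  #4 pop 3: in=0 → 0 (was ⊥); enqueue [2]
  #5 pop 4: in=⊥ → 0 (no change)
  #6 pop 5: in=0 → 0 (was ⊥); enqueue [0]
  #7 pop 2: in=0 → 0 (was ⊥); enqueue [3]
  #8 pop 0: in=0 → − (no change)
  #9 pop 3: in=0 → 0 (no change)

Fixpoint:
  val[0] = −
  val[1] = +
  val[2] = 0
  val[3] = 0
  val[4] = 0
  val[5] = 0

⊤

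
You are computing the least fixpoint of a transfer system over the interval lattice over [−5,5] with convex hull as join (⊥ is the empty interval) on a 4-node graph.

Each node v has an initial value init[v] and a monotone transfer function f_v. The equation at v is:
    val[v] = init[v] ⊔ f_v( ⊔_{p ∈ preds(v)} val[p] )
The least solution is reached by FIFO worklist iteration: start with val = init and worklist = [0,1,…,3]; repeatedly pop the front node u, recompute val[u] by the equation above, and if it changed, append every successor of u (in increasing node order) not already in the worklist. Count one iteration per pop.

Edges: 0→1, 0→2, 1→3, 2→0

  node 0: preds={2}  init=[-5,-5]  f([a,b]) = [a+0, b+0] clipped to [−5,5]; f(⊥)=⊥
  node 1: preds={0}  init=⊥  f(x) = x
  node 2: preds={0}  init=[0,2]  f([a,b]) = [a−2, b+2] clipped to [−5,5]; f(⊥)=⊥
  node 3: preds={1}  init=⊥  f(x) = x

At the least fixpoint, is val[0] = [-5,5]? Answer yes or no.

Iteration log — 12 steps:
  step 1. node 0  ⊔preds=[0,2]  new=[-5,2]  old=[-5,-5]  +wl: 
  step 2. node 1  ⊔preds=[-5,2]  new=[-5,2]  old=⊥  +wl: 
  step 3. node 2  ⊔preds=[-5,2]  new=[-5,4]  old=[0,2]  +wl: 0
  step 4. node 3  ⊔preds=[-5,2]  new=[-5,2]  old=⊥  +wl: 
  step 5. node 0  ⊔preds=[-5,4]  new=[-5,4]  old=[-5,2]  +wl: 1,2
  step 6. node 1  ⊔preds=[-5,4]  new=[-5,4]  old=[-5,2]  +wl: 3
  step 7. node 2  ⊔preds=[-5,4]  new=[-5,5]  old=[-5,4]  +wl: 0
  step 8. node 3  ⊔preds=[-5,4]  new=[-5,4]  old=[-5,2]  +wl: 
  step 9. node 0  ⊔preds=[-5,5]  new=[-5,5]  old=[-5,4]  +wl: 1,2
  step 10. node 1  ⊔preds=[-5,5]  new=[-5,5]  old=[-5,4]  +wl: 3
  step 11. node 2  ⊔preds=[-5,5]  new=[-5,5]  stable
  step 12. node 3  ⊔preds=[-5,5]  new=[-5,5]  old=[-5,4]  +wl: 

Least fixpoint reached:
  node 0: [-5,5]
  node 1: [-5,5]
  node 2: [-5,5]
  node 3: [-5,5]

yes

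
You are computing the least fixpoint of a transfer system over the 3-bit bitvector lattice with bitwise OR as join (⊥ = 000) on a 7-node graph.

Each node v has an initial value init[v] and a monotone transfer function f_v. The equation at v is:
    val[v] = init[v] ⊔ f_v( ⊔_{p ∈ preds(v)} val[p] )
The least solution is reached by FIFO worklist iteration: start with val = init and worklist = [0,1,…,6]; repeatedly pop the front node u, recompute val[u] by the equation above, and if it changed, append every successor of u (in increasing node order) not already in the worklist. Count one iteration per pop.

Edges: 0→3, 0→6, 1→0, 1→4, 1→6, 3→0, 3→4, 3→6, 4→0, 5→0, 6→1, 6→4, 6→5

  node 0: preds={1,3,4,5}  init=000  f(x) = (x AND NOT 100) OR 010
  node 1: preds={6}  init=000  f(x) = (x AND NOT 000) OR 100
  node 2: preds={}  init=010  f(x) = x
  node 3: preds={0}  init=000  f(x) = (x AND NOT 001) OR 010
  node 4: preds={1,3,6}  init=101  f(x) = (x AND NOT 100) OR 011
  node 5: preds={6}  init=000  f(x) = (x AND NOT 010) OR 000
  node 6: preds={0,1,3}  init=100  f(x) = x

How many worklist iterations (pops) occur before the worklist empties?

13

Trace (13 dequeues):
  [1] u=0 | in 101 | out 011 | prev 000 | push {}
  [2] u=1 | in 100 | out 100 | prev 000 | push {0}
  [3] u=2 | in 000 | out 010 | ==
  [4] u=3 | in 011 | out 010 | prev 000 | push {}
  [5] u=4 | in 110 | out 111 | prev 101 | push {}
  [6] u=5 | in 100 | out 100 | prev 000 | push {}
  [7] u=6 | in 111 | out 111 | prev 100 | push {1,4,5}
  [8] u=0 | in 111 | out 011 | ==
  [9] u=1 | in 111 | out 111 | prev 100 | push {0,6}
  [10] u=4 | in 111 | out 111 | ==
  [11] u=5 | in 111 | out 101 | prev 100 | push {}
  [12] u=0 | in 111 | out 011 | ==
  [13] u=6 | in 111 | out 111 | ==

Converged values:
  [0] 011
  [1] 111
  [2] 010
  [3] 010
  [4] 111
  [5] 101
  [6] 111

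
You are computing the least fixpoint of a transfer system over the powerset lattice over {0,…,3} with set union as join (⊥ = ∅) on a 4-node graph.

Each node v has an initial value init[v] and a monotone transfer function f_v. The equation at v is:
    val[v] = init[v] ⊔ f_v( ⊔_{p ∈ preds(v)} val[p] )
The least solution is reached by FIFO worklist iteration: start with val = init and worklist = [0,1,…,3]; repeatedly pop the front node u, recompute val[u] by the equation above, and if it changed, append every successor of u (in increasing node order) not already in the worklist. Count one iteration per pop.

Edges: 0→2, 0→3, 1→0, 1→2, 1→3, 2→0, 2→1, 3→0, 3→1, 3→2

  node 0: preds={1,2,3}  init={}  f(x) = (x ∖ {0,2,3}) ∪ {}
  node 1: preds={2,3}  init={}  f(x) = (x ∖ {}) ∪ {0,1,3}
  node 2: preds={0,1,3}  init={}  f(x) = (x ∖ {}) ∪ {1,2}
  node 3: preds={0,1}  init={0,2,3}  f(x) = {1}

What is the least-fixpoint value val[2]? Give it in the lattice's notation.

Worklist (8 pops):
  #1 pop 0: in={0,2,3} → {} (no change)
  #2 pop 1: in={0,2,3} → {0,1,2,3} (was {}); enqueue [0]
  #3 pop 2: in={0,1,2,3} → {0,1,2,3} (was {}); enqueue [1]
  #4 pop 3: in={0,1,2,3} → {0,1,2,3} (was {0,2,3}); enqueue [2]
  #5 pop 0: in={0,1,2,3} → {1} (was {}); enqueue [3]
  #6 pop 1: in={0,1,2,3} → {0,1,2,3} (no change)
  #7 pop 2: in={0,1,2,3} → {0,1,2,3} (no change)
  #8 pop 3: in={0,1,2,3} → {0,1,2,3} (no change)

Fixpoint:
  val[0] = {1}
  val[1] = {0,1,2,3}
  val[2] = {0,1,2,3}
  val[3] = {0,1,2,3}

{0,1,2,3}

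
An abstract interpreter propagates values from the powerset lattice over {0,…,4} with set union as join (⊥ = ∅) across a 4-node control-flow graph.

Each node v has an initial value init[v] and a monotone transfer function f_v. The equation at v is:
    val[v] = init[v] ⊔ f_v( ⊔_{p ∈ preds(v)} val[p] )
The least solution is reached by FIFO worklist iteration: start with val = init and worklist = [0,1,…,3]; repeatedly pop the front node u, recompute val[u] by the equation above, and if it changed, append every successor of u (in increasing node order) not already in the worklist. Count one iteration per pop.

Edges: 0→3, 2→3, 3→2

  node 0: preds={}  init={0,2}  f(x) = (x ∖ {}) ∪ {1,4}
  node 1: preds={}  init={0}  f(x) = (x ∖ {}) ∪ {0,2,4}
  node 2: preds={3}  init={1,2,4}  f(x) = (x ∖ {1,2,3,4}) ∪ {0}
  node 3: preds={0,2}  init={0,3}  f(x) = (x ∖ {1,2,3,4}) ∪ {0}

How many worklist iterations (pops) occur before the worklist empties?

4

Iteration log — 4 steps:
  step 1. node 0  ⊔preds={}  new={0,1,2,4}  old={0,2}  +wl: 
  step 2. node 1  ⊔preds={}  new={0,2,4}  old={0}  +wl: 
  step 3. node 2  ⊔preds={0,3}  new={0,1,2,4}  old={1,2,4}  +wl: 
  step 4. node 3  ⊔preds={0,1,2,4}  new={0,3}  stable

Least fixpoint reached:
  node 0: {0,1,2,4}
  node 1: {0,2,4}
  node 2: {0,1,2,4}
  node 3: {0,3}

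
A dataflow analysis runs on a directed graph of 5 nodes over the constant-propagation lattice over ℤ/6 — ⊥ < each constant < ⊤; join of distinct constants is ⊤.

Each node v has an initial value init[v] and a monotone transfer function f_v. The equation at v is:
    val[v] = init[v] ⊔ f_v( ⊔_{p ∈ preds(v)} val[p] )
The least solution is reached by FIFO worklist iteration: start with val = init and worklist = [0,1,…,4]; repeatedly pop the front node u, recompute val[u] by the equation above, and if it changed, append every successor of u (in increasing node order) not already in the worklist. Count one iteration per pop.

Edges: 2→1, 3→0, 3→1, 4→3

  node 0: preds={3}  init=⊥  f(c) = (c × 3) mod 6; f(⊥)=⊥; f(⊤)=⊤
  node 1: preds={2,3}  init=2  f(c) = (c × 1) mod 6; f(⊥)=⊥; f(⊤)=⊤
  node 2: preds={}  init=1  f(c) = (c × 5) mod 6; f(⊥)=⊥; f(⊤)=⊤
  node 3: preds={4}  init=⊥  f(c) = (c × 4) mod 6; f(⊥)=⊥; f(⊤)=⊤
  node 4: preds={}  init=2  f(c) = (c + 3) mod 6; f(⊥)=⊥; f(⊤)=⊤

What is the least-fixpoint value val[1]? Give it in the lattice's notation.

⊤

Trace (7 dequeues):
  [1] u=0 | in ⊥ | out ⊥ | ==
  [2] u=1 | in 1 | out ⊤ | prev 2 | push {}
  [3] u=2 | in ⊥ | out 1 | ==
  [4] u=3 | in 2 | out 2 | prev ⊥ | push {0,1}
  [5] u=4 | in ⊥ | out 2 | ==
  [6] u=0 | in 2 | out 0 | prev ⊥ | push {}
  [7] u=1 | in ⊤ | out ⊤ | ==

Converged values:
  [0] 0
  [1] ⊤
  [2] 1
  [3] 2
  [4] 2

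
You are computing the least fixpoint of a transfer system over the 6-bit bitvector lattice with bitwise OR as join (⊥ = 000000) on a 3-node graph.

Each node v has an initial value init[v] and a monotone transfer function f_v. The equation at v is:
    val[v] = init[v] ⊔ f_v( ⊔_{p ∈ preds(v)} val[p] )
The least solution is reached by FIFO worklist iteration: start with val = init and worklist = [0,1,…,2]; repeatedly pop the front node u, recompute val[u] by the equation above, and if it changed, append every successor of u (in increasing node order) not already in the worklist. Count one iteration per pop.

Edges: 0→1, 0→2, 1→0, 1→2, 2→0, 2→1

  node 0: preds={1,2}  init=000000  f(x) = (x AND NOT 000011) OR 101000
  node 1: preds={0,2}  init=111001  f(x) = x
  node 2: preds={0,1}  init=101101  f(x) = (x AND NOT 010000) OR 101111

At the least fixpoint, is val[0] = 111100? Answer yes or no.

yes

Worklist (7 pops):
  #1 pop 0: in=111101 → 111100 (was 000000); enqueue []
  #2 pop 1: in=111101 → 111101 (was 111001); enqueue [0]
  #3 pop 2: in=111101 → 101111 (was 101101); enqueue [1]
  #4 pop 0: in=111111 → 111100 (no change)
  #5 pop 1: in=111111 → 111111 (was 111101); enqueue [0,2]
  #6 pop 0: in=111111 → 111100 (no change)
  #7 pop 2: in=111111 → 101111 (no change)

Fixpoint:
  val[0] = 111100
  val[1] = 111111
  val[2] = 101111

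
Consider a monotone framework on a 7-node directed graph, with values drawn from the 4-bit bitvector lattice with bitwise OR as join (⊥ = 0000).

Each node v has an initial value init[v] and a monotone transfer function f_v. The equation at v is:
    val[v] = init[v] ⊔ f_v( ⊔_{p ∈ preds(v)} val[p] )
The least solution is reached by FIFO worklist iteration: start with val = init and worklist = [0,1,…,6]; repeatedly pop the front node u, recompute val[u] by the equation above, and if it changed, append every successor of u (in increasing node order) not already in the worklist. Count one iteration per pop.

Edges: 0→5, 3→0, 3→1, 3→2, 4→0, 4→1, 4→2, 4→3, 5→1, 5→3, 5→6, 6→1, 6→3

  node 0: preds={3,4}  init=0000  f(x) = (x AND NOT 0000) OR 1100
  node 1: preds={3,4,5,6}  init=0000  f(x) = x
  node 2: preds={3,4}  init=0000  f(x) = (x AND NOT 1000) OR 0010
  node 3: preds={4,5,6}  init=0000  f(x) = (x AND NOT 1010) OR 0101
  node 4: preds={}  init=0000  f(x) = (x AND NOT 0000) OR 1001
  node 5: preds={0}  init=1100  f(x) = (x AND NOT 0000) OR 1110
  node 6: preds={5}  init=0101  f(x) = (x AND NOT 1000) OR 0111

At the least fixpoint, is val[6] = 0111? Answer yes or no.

yes

Iteration log — 15 steps:
  step 1. node 0  ⊔preds=0000  new=1100  old=0000  +wl: 
  step 2. node 1  ⊔preds=1101  new=1101  old=0000  +wl: 
  step 3. node 2  ⊔preds=0000  new=0010  old=0000  +wl: 
  step 4. node 3  ⊔preds=1101  new=0101  old=0000  +wl: 0,1,2
  step 5. node 4  ⊔preds=0000  new=1001  old=0000  +wl: 3
  step 6. node 5  ⊔preds=1100  new=1110  old=1100  +wl: 
  step 7. node 6  ⊔preds=1110  new=0111  old=0101  +wl: 
  step 8. node 0  ⊔preds=1101  new=1101  old=1100  +wl: 5
  step 9. node 1  ⊔preds=1111  new=1111  old=1101  +wl: 
  step 10. node 2  ⊔preds=1101  new=0111  old=0010  +wl: 
  step 11. node 3  ⊔preds=1111  new=0101  stable
  step 12. node 5  ⊔preds=1101  new=1111  old=1110  +wl: 1,3,6
  step 13. node 1  ⊔preds=1111  new=1111  stable
  step 14. node 3  ⊔preds=1111  new=0101  stable
  step 15. node 6  ⊔preds=1111  new=0111  stable

Least fixpoint reached:
  node 0: 1101
  node 1: 1111
  node 2: 0111
  node 3: 0101
  node 4: 1001
  node 5: 1111
  node 6: 0111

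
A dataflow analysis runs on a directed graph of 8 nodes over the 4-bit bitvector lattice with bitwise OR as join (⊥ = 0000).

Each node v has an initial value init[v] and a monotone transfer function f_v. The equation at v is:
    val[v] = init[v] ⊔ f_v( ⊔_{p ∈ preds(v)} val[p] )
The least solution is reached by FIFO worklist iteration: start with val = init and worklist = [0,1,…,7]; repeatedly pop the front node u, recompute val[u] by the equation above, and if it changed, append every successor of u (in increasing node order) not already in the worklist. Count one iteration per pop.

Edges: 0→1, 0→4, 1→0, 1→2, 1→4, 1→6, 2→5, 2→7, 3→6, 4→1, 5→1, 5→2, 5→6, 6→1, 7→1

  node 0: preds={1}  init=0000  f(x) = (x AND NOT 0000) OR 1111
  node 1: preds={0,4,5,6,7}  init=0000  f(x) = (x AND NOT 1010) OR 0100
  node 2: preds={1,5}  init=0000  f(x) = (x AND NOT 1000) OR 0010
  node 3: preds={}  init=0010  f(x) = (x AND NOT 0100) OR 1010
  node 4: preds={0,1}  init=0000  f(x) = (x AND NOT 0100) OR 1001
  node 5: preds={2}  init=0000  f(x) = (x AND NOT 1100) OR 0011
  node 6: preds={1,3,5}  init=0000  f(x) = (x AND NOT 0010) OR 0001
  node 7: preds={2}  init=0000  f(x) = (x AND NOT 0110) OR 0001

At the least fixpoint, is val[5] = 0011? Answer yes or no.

Worklist (11 pops):
  #1 pop 0: in=0000 → 1111 (was 0000); enqueue []
  #2 pop 1: in=1111 → 0101 (was 0000); enqueue [0]
  #3 pop 2: in=0101 → 0111 (was 0000); enqueue []
  #4 pop 3: in=0000 → 1010 (was 0010); enqueue []
  #5 pop 4: in=1111 → 1011 (was 0000); enqueue [1]
  #6 pop 5: in=0111 → 0011 (was 0000); enqueue [2]
  #7 pop 6: in=1111 → 1101 (was 0000); enqueue []
  #8 pop 7: in=0111 → 0001 (was 0000); enqueue []
  #9 pop 0: in=0101 → 1111 (no change)
  #10 pop 1: in=1111 → 0101 (no change)
  #11 pop 2: in=0111 → 0111 (no change)

Fixpoint:
  val[0] = 1111
  val[1] = 0101
  val[2] = 0111
  val[3] = 1010
  val[4] = 1011
  val[5] = 0011
  val[6] = 1101
  val[7] = 0001

yes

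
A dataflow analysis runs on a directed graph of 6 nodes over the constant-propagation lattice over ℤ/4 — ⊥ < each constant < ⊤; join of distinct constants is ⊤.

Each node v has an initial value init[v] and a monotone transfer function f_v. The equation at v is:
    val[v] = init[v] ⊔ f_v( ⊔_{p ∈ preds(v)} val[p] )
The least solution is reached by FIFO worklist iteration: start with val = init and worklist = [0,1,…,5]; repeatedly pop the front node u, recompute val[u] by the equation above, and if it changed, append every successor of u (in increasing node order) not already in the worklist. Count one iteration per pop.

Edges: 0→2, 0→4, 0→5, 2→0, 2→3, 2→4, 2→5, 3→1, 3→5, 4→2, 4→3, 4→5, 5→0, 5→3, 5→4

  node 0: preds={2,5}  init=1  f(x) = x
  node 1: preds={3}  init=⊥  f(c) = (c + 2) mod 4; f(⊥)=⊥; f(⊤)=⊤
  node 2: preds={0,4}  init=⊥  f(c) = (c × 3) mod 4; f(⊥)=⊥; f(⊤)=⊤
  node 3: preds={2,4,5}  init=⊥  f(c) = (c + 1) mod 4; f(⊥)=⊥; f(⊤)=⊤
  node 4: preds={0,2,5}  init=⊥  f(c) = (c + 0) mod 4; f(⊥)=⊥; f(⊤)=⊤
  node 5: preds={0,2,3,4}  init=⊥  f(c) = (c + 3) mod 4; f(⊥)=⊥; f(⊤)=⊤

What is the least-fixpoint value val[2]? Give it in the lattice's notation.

⊤

Trace (14 dequeues):
  [1] u=0 | in ⊥ | out 1 | ==
  [2] u=1 | in ⊥ | out ⊥ | ==
  [3] u=2 | in 1 | out 3 | prev ⊥ | push {0}
  [4] u=3 | in 3 | out 0 | prev ⊥ | push {1}
  [5] u=4 | in ⊤ | out ⊤ | prev ⊥ | push {2,3}
  [6] u=5 | in ⊤ | out ⊤ | prev ⊥ | push {4}
  [7] u=0 | in ⊤ | out ⊤ | prev 1 | push {5}
  [8] u=1 | in 0 | out 2 | prev ⊥ | push {}
  [9] u=2 | in ⊤ | out ⊤ | prev 3 | push {0}
  [10] u=3 | in ⊤ | out ⊤ | prev 0 | push {1}
  [11] u=4 | in ⊤ | out ⊤ | ==
  [12] u=5 | in ⊤ | out ⊤ | ==
  [13] u=0 | in ⊤ | out ⊤ | ==
  [14] u=1 | in ⊤ | out ⊤ | prev 2 | push {}

Converged values:
  [0] ⊤
  [1] ⊤
  [2] ⊤
  [3] ⊤
  [4] ⊤
  [5] ⊤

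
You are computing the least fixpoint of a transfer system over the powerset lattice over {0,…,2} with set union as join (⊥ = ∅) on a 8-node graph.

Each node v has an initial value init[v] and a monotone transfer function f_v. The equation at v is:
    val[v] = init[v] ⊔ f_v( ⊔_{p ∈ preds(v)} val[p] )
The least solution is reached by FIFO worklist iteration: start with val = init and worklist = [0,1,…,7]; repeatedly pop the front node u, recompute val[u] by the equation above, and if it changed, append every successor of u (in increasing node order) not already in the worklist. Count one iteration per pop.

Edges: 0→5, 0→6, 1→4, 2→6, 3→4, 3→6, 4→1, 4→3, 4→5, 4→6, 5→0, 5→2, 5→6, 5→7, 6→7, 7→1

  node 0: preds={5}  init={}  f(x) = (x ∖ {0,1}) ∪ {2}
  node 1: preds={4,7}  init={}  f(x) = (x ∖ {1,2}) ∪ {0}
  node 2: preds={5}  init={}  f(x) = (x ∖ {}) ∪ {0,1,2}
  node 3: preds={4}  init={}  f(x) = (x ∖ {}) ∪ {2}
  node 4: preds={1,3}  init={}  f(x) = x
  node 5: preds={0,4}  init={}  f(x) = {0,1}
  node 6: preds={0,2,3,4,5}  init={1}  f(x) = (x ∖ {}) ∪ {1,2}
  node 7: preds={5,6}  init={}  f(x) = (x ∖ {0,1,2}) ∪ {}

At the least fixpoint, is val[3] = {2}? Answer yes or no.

Trace (14 dequeues):
  [1] u=0 | in {} | out {2} | prev {} | push {}
  [2] u=1 | in {} | out {0} | prev {} | push {}
  [3] u=2 | in {} | out {0,1,2} | prev {} | push {}
  [4] u=3 | in {} | out {2} | prev {} | push {}
  [5] u=4 | in {0,2} | out {0,2} | prev {} | push {1,3}
  [6] u=5 | in {0,2} | out {0,1} | prev {} | push {0,2}
  [7] u=6 | in {0,1,2} | out {0,1,2} | prev {1} | push {}
  [8] u=7 | in {0,1,2} | out {} | ==
  [9] u=1 | in {0,2} | out {0} | ==
  [10] u=3 | in {0,2} | out {0,2} | prev {2} | push {4,6}
  [11] u=0 | in {0,1} | out {2} | ==
  [12] u=2 | in {0,1} | out {0,1,2} | ==
  [13] u=4 | in {0,2} | out {0,2} | ==
  [14] u=6 | in {0,1,2} | out {0,1,2} | ==

Converged values:
  [0] {2}
  [1] {0}
  [2] {0,1,2}
  [3] {0,2}
  [4] {0,2}
  [5] {0,1}
  [6] {0,1,2}
  [7] {}

no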